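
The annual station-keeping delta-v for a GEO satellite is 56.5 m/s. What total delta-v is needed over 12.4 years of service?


dV = rate * years = 56.5 * 12.4
dV = 700.6000 m/s

700.6000 m/s


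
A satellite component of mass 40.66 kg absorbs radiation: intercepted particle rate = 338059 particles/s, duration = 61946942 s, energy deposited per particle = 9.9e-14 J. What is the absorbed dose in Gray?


Total energy deposited = rate * time * E_per
  = 338059 * 61946942 * 9.9e-14 = 2.0732 J
Dose = E_total / mass = 2.0732 / 40.66
Dose = 0.05098943 Gy

0.0510 Gy


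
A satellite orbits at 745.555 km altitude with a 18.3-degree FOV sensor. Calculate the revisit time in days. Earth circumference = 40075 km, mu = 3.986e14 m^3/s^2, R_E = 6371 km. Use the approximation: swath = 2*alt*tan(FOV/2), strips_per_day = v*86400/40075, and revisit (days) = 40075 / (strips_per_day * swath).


swath = 2*745.555*tan(0.1596976) = 240.1719 km
v = sqrt(mu/r) = 7483.9994 m/s = 7.4840 km/s
strips/day = v*86400/40075 = 7.4840*86400/40075 = 16.1352
coverage/day = strips * swath = 16.1352 * 240.1719 = 3875.2187 km
revisit = 40075 / 3875.2187 = 10.3414 days

10.3414 days


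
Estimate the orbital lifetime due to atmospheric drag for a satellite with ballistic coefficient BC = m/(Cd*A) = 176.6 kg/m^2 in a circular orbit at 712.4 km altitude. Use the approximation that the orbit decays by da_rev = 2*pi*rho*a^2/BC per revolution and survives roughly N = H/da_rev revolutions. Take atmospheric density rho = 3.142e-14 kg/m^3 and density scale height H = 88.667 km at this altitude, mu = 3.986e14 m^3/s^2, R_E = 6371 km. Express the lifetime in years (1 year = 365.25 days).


a = R_E + alt = 7083.4000 km = 7.0834e+06 m
da_rev = 2*pi*rho*a^2/BC = 2*pi*3.142e-14*(7.0834e+06)^2/176.6 = 0.0560891533 m per revolution
N = H/da_rev = 88667.0000 m / 0.0560891533 m = 1.5808226e+06 revolutions
P = 2*pi*sqrt(a^3/mu) = 5932.9935 s
lifetime = N*P = 1.5808226e+06 * 5932.9935 = 9.3790101e+09 s = 108553.3574 days
years = 108553.3574 / 365.25 = 297.2029 years

297.2029 years


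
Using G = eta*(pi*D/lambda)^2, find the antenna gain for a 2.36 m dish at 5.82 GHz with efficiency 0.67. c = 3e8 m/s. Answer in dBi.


lambda = c/f = 3e8 / 5.82e+09 = 0.05154639 m
G = eta*(pi*D/lambda)^2 = 0.67*(pi*2.36/0.05154639)^2
G = 13861.2378 (linear)
G = 10*log10(13861.2378) = 41.4180 dBi

41.4180 dBi


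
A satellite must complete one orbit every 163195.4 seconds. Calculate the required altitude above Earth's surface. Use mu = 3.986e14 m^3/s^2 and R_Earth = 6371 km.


T = 163195.4 s
r = (mu*T^2/(4*pi^2))^(1/3) = (3.986e14 * 163195.4^2 / (4*pi^2))^(1/3)
r = 6.4545276e+07 m = 64545.2759 km
alt = r - R_E = 64545.2759 - 6371 = 58174.2759 km

58174.2759 km


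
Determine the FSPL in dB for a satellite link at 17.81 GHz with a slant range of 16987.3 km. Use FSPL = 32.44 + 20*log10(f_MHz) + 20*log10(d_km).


f = 17.81 GHz = 17810.0000 MHz
d = 16987.3 km
FSPL = 32.44 + 20*log10(17810.0000) + 20*log10(16987.3)
FSPL = 32.44 + 85.0133 + 84.6025
FSPL = 202.0558 dB

202.0558 dB


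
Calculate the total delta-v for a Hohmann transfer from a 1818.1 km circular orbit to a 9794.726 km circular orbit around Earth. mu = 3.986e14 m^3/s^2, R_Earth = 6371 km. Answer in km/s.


r1 = 8189.1000 km = 8.1891e+06 m
r2 = 16165.7260 km = 1.6165726e+07 m
dv1 = sqrt(mu/r1)*(sqrt(2*r2/(r1+r2)) - 1) = 1061.7110 m/s
dv2 = sqrt(mu/r2)*(1 - sqrt(2*r1/(r1+r2))) = 893.5561 m/s
total dv = |dv1| + |dv2| = 1061.7110 + 893.5561 = 1955.2670 m/s = 1.9553 km/s

1.9553 km/s


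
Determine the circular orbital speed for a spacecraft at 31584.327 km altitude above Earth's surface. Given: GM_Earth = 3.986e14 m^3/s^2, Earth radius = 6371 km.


r = R_E + alt = 6371.0 + 31584.327 = 37955.3270 km = 3.7955327e+07 m
v = sqrt(mu/r) = sqrt(3.986e14 / 3.7955327e+07) = 3240.6511 m/s = 3.2407 km/s

3.2407 km/s


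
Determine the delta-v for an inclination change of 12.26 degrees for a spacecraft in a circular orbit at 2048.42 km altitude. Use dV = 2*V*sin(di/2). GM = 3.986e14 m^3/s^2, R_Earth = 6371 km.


r = 8419.4200 km = 8.41942e+06 m
V = sqrt(mu/r) = 6880.6198 m/s
di = 12.26 deg = 0.2139774 rad
dV = 2*V*sin(di/2) = 2*6880.6198*sin(0.1069887)
dV = 1469.4897 m/s = 1.4695 km/s

1.4695 km/s


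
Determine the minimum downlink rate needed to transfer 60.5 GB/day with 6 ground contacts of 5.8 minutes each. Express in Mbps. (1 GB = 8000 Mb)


total contact time = 6 * 5.8 * 60 = 2088.0000 s
data = 60.5 GB = 484000.0000 Mb
rate = 484000.0000 / 2088.0000 = 231.8008 Mbps

231.8008 Mbps


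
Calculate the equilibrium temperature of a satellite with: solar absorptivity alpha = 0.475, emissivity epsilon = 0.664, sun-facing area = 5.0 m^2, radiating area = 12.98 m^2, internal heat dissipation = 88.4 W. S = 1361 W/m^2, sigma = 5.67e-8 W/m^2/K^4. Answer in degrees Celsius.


Numerator = alpha*S*A_sun + Q_int = 0.475*1361*5.0 + 88.4 = 3320.7750 W
Denominator = eps*sigma*A_rad = 0.664*5.67e-8*12.98 = 4.8868142e-07 W/K^4
T^4 = 6.795378e+09 K^4
T = 287.1134 K = 13.9634 C

13.9634 degrees Celsius


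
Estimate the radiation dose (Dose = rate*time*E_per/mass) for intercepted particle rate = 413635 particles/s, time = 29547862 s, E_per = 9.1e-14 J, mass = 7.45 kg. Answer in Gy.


Total energy deposited = rate * time * E_per
  = 413635 * 29547862 * 9.1e-14 = 1.1122 J
Dose = E_total / mass = 1.1122 / 7.45
Dose = 0.1492892 Gy

0.1493 Gy


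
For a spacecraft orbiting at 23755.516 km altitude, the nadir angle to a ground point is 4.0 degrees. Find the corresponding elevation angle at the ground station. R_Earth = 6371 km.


r = R_E + alt = 30126.5160 km
Law of sines in the satellite / Earth-center / ground-point triangle:
  sin(nadir)/R_E = sin(90 + el)/r  =>  cos(el) = (r/R_E)*sin(nadir)
cos(el) = (30126.5160 / 6371.0000) * sin(4.0 deg) = 0.3298571
el = arccos(0.3298571) = 70.7399 deg
(Earth-central angle = 90 - nadir - el = 15.2601 deg)

70.7399 degrees


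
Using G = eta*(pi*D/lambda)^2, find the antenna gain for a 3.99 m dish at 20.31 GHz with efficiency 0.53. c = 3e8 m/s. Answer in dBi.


lambda = c/f = 3e8 / 2.031e+10 = 0.01477105 m
G = eta*(pi*D/lambda)^2 = 0.53*(pi*3.99/0.01477105)^2
G = 381679.4201 (linear)
G = 10*log10(381679.4201) = 55.8170 dBi

55.8170 dBi


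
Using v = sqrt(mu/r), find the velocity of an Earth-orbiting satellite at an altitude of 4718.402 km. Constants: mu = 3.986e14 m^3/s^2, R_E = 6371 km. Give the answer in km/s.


r = R_E + alt = 6371.0 + 4718.402 = 11089.4020 km = 1.1089402e+07 m
v = sqrt(mu/r) = sqrt(3.986e14 / 1.1089402e+07) = 5995.3506 m/s = 5.9954 km/s

5.9954 km/s


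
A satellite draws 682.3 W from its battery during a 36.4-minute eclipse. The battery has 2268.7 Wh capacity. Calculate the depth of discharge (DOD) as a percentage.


E_used = P * t / 60 = 682.3 * 36.4 / 60 = 413.9287 Wh
DOD = E_used / E_total * 100 = 413.9287 / 2268.7 * 100
DOD = 18.2452 %

18.2452 %


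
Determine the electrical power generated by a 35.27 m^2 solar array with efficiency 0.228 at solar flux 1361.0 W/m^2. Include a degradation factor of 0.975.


P = area * eta * S * degradation
P = 35.27 * 0.228 * 1361.0 * 0.975
P = 10670.9491 W

10670.9491 W


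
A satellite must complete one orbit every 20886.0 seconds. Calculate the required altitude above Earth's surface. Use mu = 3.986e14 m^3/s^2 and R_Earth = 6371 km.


T = 20886.0 s
r = (mu*T^2/(4*pi^2))^(1/3) = (3.986e14 * 20886.0^2 / (4*pi^2))^(1/3)
r = 1.6391903e+07 m = 16391.9027 km
alt = r - R_E = 16391.9027 - 6371 = 10020.9027 km

10020.9027 km


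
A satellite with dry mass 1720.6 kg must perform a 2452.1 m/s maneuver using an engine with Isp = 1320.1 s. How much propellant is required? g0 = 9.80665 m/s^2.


ve = Isp * g0 = 1320.1 * 9.80665 = 12945.758665 m/s
mass ratio = exp(dv/ve) = exp(2452.1/12945.758665) = 1.20854044
m_prop = m_dry * (mr - 1) = 1720.6 * (1.20854044 - 1)
m_prop = 358.8147 kg

358.8147 kg


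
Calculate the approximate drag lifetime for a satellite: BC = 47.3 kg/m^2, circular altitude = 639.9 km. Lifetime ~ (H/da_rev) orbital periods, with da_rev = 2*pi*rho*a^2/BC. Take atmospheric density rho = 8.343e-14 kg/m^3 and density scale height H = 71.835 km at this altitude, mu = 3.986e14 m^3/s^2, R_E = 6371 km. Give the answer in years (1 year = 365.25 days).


a = R_E + alt = 7010.9000 km = 7.0109e+06 m
da_rev = 2*pi*rho*a^2/BC = 2*pi*8.343e-14*(7.0109e+06)^2/47.3 = 0.544739059 m per revolution
N = H/da_rev = 71835.0000 m / 0.544739059 m = 131870.4778 revolutions
P = 2*pi*sqrt(a^3/mu) = 5842.1389 s
lifetime = N*P = 131870.4778 * 5842.1389 = 7.7040565e+08 s = 8916.7321 days
years = 8916.7321 / 365.25 = 24.4127 years

24.4127 years


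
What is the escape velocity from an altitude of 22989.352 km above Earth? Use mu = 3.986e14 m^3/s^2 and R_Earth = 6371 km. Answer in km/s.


r = 6371.0 + 22989.352 = 29360.3520 km = 2.9360352e+07 m
v_esc = sqrt(2*mu/r) = sqrt(2*3.986e14 / 2.9360352e+07)
v_esc = 5210.7833 m/s = 5.2108 km/s

5.2108 km/s


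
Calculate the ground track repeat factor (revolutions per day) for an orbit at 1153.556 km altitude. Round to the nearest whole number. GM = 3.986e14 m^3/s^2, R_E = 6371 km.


r = 7.524556e+06 m
T = 2*pi*sqrt(r^3/mu) = 6495.7984 s = 108.2633 min
revs/day = 1440 / 108.2633 = 13.3009
Rounded: 13 revolutions per day

13 revolutions per day


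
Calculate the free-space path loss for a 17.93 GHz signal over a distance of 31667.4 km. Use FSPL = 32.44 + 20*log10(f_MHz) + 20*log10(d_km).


f = 17.93 GHz = 17930.0000 MHz
d = 31667.4 km
FSPL = 32.44 + 20*log10(17930.0000) + 20*log10(31667.4)
FSPL = 32.44 + 85.0716 + 90.0122
FSPL = 207.5239 dB

207.5239 dB


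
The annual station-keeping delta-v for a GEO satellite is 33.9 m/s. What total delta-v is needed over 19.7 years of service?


dV = rate * years = 33.9 * 19.7
dV = 667.8300 m/s

667.8300 m/s


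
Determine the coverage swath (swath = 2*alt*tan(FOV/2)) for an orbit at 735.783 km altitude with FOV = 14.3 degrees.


FOV = 14.3 deg = 0.2495821 rad
swath = 2 * alt * tan(FOV/2) = 2 * 735.783 * tan(0.124791)
swath = 2 * 735.783 * 0.1254429
swath = 184.5975 km

184.5975 km


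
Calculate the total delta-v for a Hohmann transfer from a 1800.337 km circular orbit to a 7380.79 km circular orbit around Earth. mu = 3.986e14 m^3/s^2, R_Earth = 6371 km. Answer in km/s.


r1 = 8171.3370 km = 8.171337e+06 m
r2 = 13751.7900 km = 1.375179e+07 m
dv1 = sqrt(mu/r1)*(sqrt(2*r2/(r1+r2)) - 1) = 838.5709 m/s
dv2 = sqrt(mu/r2)*(1 - sqrt(2*r1/(r1+r2))) = 735.4458 m/s
total dv = |dv1| + |dv2| = 838.5709 + 735.4458 = 1574.0168 m/s = 1.5740 km/s

1.5740 km/s


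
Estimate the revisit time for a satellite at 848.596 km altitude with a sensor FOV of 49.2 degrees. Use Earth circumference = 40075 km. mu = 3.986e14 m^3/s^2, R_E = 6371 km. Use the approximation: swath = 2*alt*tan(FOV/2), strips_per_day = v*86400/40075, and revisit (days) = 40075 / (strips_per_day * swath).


swath = 2*848.596*tan(0.429351) = 777.0352 km
v = sqrt(mu/r) = 7430.4001 m/s = 7.4304 km/s
strips/day = v*86400/40075 = 7.4304*86400/40075 = 16.0196
coverage/day = strips * swath = 16.0196 * 777.0352 = 12447.8138 km
revisit = 40075 / 12447.8138 = 3.2194 days

3.2194 days


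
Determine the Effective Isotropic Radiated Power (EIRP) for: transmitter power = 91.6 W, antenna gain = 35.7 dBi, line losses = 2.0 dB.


Pt = 91.6 W = 19.6190 dBW
EIRP = Pt_dBW + Gt - losses = 19.6190 + 35.7 - 2.0 = 53.3190 dBW

53.3190 dBW


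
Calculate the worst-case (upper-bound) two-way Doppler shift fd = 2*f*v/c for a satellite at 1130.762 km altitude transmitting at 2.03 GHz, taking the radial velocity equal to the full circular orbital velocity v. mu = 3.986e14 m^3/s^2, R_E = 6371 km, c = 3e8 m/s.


r = 7.501762e+06 m
v = sqrt(mu/r) = 7289.3198 m/s (worst-case radial velocity)
f = 2.03 GHz = 2.03e+09 Hz
fd = 2*f*v/c = 2*2.03e+09*7289.3198/3.0e+08
fd = 98648.7951 Hz

98648.7951 Hz


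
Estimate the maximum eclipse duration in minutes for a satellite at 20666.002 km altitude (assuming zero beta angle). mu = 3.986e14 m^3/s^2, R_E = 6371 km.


r = 27037.0020 km
T = 737.3909 min
Eclipse fraction = arcsin(R_E/r)/pi = arcsin(6371.0000/27037.0020)/pi
= arcsin(0.23564)/pi = 0.07571863
Eclipse duration = 0.07571863 * 737.3909 = 55.8342 min

55.8342 minutes


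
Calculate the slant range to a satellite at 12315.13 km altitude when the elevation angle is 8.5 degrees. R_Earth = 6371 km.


h = 12315.13 km, el = 8.5 deg
d = -R_E*sin(el) + sqrt((R_E*sin(el))^2 + 2*R_E*h + h^2)
d = -6371.0000*sin(0.148353) + sqrt((6371.0000*0.1478094)^2 + 2*6371.0000*12315.13 + 12315.13^2)
d = 16650.0259 km

16650.0259 km


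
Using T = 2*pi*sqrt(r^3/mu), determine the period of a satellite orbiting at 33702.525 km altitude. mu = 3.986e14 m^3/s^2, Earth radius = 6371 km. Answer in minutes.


r = 40073.5250 km = 4.0073525e+07 m
T = 2*pi*sqrt(r^3/mu) = 2*pi*sqrt(6.4353569e+22 / 3.986e14)
T = 79835.7740 s = 1330.5962 min

1330.5962 minutes


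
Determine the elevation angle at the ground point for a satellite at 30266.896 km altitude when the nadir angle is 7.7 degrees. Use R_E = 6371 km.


r = R_E + alt = 36637.8960 km
Law of sines in the satellite / Earth-center / ground-point triangle:
  sin(nadir)/R_E = sin(90 + el)/r  =>  cos(el) = (r/R_E)*sin(nadir)
cos(el) = (36637.8960 / 6371.0000) * sin(7.7 deg) = 0.7705183
el = arccos(0.7705183) = 39.5995 deg
(Earth-central angle = 90 - nadir - el = 42.7005 deg)

39.5995 degrees


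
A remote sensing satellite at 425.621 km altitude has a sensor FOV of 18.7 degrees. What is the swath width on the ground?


FOV = 18.7 deg = 0.3263766 rad
swath = 2 * alt * tan(FOV/2) = 2 * 425.621 * tan(0.1631883)
swath = 2 * 425.621 * 0.1646525
swath = 140.1591 km

140.1591 km


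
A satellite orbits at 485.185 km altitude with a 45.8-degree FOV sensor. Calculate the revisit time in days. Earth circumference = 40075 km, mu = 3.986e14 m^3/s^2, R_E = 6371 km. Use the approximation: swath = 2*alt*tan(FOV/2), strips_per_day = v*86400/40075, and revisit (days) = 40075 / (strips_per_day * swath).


swath = 2*485.185*tan(0.3996804) = 409.9003 km
v = sqrt(mu/r) = 7624.7812 m/s = 7.6248 km/s
strips/day = v*86400/40075 = 7.6248*86400/40075 = 16.4387
coverage/day = strips * swath = 16.4387 * 409.9003 = 6738.2306 km
revisit = 40075 / 6738.2306 = 5.9474 days

5.9474 days


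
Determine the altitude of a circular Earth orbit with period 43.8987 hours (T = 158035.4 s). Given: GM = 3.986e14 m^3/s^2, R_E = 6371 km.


T = 158035.4 s
r = (mu*T^2/(4*pi^2))^(1/3) = (3.986e14 * 158035.4^2 / (4*pi^2))^(1/3)
r = 6.3177452e+07 m = 63177.4519 km
alt = r - R_E = 63177.4519 - 6371 = 56806.4519 km

56806.4519 km


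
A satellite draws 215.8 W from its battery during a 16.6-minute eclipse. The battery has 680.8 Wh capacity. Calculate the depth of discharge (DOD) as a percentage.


E_used = P * t / 60 = 215.8 * 16.6 / 60 = 59.7047 Wh
DOD = E_used / E_total * 100 = 59.7047 / 680.8 * 100
DOD = 8.7698 %

8.7698 %


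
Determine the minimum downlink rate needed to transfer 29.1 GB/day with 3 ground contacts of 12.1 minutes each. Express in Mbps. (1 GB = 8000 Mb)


total contact time = 3 * 12.1 * 60 = 2178.0000 s
data = 29.1 GB = 232800.0000 Mb
rate = 232800.0000 / 2178.0000 = 106.8871 Mbps

106.8871 Mbps


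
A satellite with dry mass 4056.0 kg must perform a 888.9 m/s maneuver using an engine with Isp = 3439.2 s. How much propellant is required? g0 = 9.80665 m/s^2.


ve = Isp * g0 = 3439.2 * 9.80665 = 33727.030680 m/s
mass ratio = exp(dv/ve) = exp(888.9/33727.030680) = 1.02670610
m_prop = m_dry * (mr - 1) = 4056.0 * (1.02670610 - 1)
m_prop = 108.3199 kg

108.3199 kg


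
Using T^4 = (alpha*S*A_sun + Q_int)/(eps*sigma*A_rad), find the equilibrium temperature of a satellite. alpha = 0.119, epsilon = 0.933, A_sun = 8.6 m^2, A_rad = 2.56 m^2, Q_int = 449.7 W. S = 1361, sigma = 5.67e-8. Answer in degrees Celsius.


Numerator = alpha*S*A_sun + Q_int = 0.119*1361*8.6 + 449.7 = 1842.5474 W
Denominator = eps*sigma*A_rad = 0.933*5.67e-8*2.56 = 1.3542682e-07 W/K^4
T^4 = 1.3605484e+10 K^4
T = 341.5297 K = 68.3797 C

68.3797 degrees Celsius


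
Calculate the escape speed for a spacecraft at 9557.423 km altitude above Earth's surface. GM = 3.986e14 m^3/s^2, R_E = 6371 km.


r = 6371.0 + 9557.423 = 15928.4230 km = 1.5928423e+07 m
v_esc = sqrt(2*mu/r) = sqrt(2*3.986e14 / 1.5928423e+07)
v_esc = 7074.5245 m/s = 7.0745 km/s

7.0745 km/s


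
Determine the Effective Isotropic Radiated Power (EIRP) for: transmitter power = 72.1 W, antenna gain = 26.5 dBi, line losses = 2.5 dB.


Pt = 72.1 W = 18.5794 dBW
EIRP = Pt_dBW + Gt - losses = 18.5794 + 26.5 - 2.5 = 42.5794 dBW

42.5794 dBW


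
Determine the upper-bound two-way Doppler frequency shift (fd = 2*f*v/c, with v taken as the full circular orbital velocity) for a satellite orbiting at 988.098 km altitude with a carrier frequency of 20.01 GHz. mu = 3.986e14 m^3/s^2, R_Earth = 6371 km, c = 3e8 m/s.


r = 7.359098e+06 m
v = sqrt(mu/r) = 7359.6363 m/s (worst-case radial velocity)
f = 20.01 GHz = 2.001e+10 Hz
fd = 2*f*v/c = 2*2.001e+10*7359.6363/3.0e+08
fd = 981775.4851 Hz

981775.4851 Hz


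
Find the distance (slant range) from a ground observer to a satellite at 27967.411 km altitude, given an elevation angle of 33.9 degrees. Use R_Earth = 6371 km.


h = 27967.411 km, el = 33.9 deg
d = -R_E*sin(el) + sqrt((R_E*sin(el))^2 + 2*R_E*h + h^2)
d = -6371.0000*sin(0.5916666) + sqrt((6371.0000*0.5577451)^2 + 2*6371.0000*27967.411 + 27967.411^2)
d = 30375.4055 km

30375.4055 km


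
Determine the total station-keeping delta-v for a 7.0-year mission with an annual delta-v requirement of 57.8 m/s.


dV = rate * years = 57.8 * 7.0
dV = 404.6000 m/s

404.6000 m/s


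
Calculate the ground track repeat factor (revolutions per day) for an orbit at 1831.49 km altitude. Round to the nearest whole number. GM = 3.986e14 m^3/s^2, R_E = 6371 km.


r = 8.20249e+06 m
T = 2*pi*sqrt(r^3/mu) = 7393.1546 s = 123.2192 min
revs/day = 1440 / 123.2192 = 11.6865
Rounded: 12 revolutions per day

12 revolutions per day


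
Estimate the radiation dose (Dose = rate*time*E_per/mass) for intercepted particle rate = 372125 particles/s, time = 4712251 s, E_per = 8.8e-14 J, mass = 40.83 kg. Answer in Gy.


Total energy deposited = rate * time * E_per
  = 372125 * 4712251 * 8.8e-14 = 0.1543121 J
Dose = E_total / mass = 0.1543121 / 40.83
Dose = 0.00377938 Gy

0.0038 Gy


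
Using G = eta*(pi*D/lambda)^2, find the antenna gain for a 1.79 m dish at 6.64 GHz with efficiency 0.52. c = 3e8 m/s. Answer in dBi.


lambda = c/f = 3e8 / 6.64e+09 = 0.04518072 m
G = eta*(pi*D/lambda)^2 = 0.52*(pi*1.79/0.04518072)^2
G = 8055.6910 (linear)
G = 10*log10(8055.6910) = 39.0610 dBi

39.0610 dBi


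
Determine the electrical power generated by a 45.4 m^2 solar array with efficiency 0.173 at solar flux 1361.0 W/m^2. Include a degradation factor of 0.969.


P = area * eta * S * degradation
P = 45.4 * 0.173 * 1361.0 * 0.969
P = 10358.1896 W

10358.1896 W


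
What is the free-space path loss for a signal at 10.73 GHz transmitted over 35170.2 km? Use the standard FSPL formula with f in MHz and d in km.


f = 10.73 GHz = 10730.0000 MHz
d = 35170.2 km
FSPL = 32.44 + 20*log10(10730.0000) + 20*log10(35170.2)
FSPL = 32.44 + 80.6120 + 90.9235
FSPL = 203.9755 dB

203.9755 dB


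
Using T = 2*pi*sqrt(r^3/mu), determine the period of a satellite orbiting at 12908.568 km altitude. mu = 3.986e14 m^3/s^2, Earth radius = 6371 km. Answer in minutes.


r = 19279.5680 km = 1.9279568e+07 m
T = 2*pi*sqrt(r^3/mu) = 2*pi*sqrt(7.166249e+21 / 3.986e14)
T = 26641.4077 s = 444.0235 min

444.0235 minutes


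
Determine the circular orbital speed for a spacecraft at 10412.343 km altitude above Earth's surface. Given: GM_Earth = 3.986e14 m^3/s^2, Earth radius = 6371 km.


r = R_E + alt = 6371.0 + 10412.343 = 16783.3430 km = 1.6783343e+07 m
v = sqrt(mu/r) = sqrt(3.986e14 / 1.6783343e+07) = 4873.3703 m/s = 4.8734 km/s

4.8734 km/s


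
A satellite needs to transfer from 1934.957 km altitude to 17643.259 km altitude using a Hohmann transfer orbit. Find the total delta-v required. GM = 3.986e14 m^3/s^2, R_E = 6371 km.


r1 = 8305.9570 km = 8.305957e+06 m
r2 = 24014.2590 km = 2.4014259e+07 m
dv1 = sqrt(mu/r1)*(sqrt(2*r2/(r1+r2)) - 1) = 1517.2833 m/s
dv2 = sqrt(mu/r2)*(1 - sqrt(2*r1/(r1+r2))) = 1153.2890 m/s
total dv = |dv1| + |dv2| = 1517.2833 + 1153.2890 = 2670.5723 m/s = 2.6706 km/s

2.6706 km/s


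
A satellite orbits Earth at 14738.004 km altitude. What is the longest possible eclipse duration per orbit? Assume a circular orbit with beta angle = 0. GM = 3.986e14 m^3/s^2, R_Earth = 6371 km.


r = 21109.0040 km
T = 508.6998 min
Eclipse fraction = arcsin(R_E/r)/pi = arcsin(6371.0000/21109.0040)/pi
= arcsin(0.3018143)/pi = 0.09759227
Eclipse duration = 0.09759227 * 508.6998 = 49.6452 min

49.6452 minutes


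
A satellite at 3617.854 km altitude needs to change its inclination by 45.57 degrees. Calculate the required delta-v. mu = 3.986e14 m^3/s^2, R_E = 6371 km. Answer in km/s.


r = 9988.8540 km = 9.988854e+06 m
V = sqrt(mu/r) = 6316.9991 m/s
di = 45.57 deg = 0.7953465 rad
dV = 2*V*sin(di/2) = 2*6316.9991*sin(0.3976733)
dV = 4892.8219 m/s = 4.8928 km/s

4.8928 km/s


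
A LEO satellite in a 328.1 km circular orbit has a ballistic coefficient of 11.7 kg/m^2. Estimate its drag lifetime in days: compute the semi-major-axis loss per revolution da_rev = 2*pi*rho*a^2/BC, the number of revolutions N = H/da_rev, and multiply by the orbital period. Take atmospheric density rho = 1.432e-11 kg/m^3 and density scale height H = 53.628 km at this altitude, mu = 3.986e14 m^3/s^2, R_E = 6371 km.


a = R_E + alt = 6699.1000 km = 6.6991e+06 m
da_rev = 2*pi*rho*a^2/BC = 2*pi*1.432e-11*(6.6991e+06)^2/11.7 = 345.119856 m per revolution
N = H/da_rev = 53628.0000 m / 345.119856 m = 155.3895 revolutions
P = 2*pi*sqrt(a^3/mu) = 5456.7733 s
lifetime = N*P = 155.3895 * 5456.7733 = 847925.2477 s = 9.8139 days

9.8139 days


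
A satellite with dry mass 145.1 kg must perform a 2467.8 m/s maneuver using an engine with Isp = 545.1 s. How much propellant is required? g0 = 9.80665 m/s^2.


ve = Isp * g0 = 545.1 * 9.80665 = 5345.604915 m/s
mass ratio = exp(dv/ve) = exp(2467.8/5345.604915) = 1.58669031
m_prop = m_dry * (mr - 1) = 145.1 * (1.58669031 - 1)
m_prop = 85.1288 kg

85.1288 kg


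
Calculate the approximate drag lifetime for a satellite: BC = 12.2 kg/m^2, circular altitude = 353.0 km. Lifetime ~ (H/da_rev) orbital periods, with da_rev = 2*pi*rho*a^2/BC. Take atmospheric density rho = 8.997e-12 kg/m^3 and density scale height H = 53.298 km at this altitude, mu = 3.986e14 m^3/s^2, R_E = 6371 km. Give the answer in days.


a = R_E + alt = 6724.0000 km = 6.724e+06 m
da_rev = 2*pi*rho*a^2/BC = 2*pi*8.997e-12*(6.724e+06)^2/12.2 = 209.494761 m per revolution
N = H/da_rev = 53298.0000 m / 209.494761 m = 254.4121 revolutions
P = 2*pi*sqrt(a^3/mu) = 5487.2251 s
lifetime = N*P = 254.4121 * 5487.2251 = 1.3960164e+06 s = 16.1576 days

16.1576 days


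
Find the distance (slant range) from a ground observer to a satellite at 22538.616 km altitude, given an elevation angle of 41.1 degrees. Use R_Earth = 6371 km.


h = 22538.616 km, el = 41.1 deg
d = -R_E*sin(el) + sqrt((R_E*sin(el))^2 + 2*R_E*h + h^2)
d = -6371.0000*sin(0.7173303) + sqrt((6371.0000*0.6573752)^2 + 2*6371.0000*22538.616 + 22538.616^2)
d = 24320.0498 km

24320.0498 km


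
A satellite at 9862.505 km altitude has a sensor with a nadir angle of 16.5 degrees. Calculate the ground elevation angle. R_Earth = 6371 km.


r = R_E + alt = 16233.5050 km
Law of sines in the satellite / Earth-center / ground-point triangle:
  sin(nadir)/R_E = sin(90 + el)/r  =>  cos(el) = (r/R_E)*sin(nadir)
cos(el) = (16233.5050 / 6371.0000) * sin(16.5 deg) = 0.7236799
el = arccos(0.7236799) = 43.6409 deg
(Earth-central angle = 90 - nadir - el = 29.8591 deg)

43.6409 degrees


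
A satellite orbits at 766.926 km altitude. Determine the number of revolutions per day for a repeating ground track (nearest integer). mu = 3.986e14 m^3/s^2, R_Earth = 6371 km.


r = 7.137926e+06 m
T = 2*pi*sqrt(r^3/mu) = 6001.6309 s = 100.0272 min
revs/day = 1440 / 100.0272 = 14.3961
Rounded: 14 revolutions per day

14 revolutions per day


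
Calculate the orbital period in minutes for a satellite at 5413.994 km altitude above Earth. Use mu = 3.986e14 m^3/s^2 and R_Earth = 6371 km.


r = 11784.9940 km = 1.1784994e+07 m
T = 2*pi*sqrt(r^3/mu) = 2*pi*sqrt(1.6367717e+21 / 3.986e14)
T = 12732.2533 s = 212.2042 min

212.2042 minutes


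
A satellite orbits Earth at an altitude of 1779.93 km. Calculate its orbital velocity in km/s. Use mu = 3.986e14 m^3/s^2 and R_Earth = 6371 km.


r = R_E + alt = 6371.0 + 1779.93 = 8150.9300 km = 8.15093e+06 m
v = sqrt(mu/r) = sqrt(3.986e14 / 8.15093e+06) = 6993.0248 m/s = 6.9930 km/s

6.9930 km/s


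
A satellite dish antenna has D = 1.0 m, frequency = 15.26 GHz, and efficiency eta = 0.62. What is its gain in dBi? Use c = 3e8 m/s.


lambda = c/f = 3e8 / 1.526e+10 = 0.01965924 m
G = eta*(pi*D/lambda)^2 = 0.62*(pi*1.0/0.01965924)^2
G = 15832.8097 (linear)
G = 10*log10(15832.8097) = 41.9956 dBi

41.9956 dBi


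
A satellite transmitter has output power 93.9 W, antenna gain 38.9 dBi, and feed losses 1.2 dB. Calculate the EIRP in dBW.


Pt = 93.9 W = 19.7267 dBW
EIRP = Pt_dBW + Gt - losses = 19.7267 + 38.9 - 1.2 = 57.4267 dBW

57.4267 dBW


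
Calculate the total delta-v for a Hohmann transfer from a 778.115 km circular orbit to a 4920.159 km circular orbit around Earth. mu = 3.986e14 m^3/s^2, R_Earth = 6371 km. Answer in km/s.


r1 = 7149.1150 km = 7.149115e+06 m
r2 = 11291.1590 km = 1.1291159e+07 m
dv1 = sqrt(mu/r1)*(sqrt(2*r2/(r1+r2)) - 1) = 796.1640 m/s
dv2 = sqrt(mu/r2)*(1 - sqrt(2*r1/(r1+r2))) = 709.6762 m/s
total dv = |dv1| + |dv2| = 796.1640 + 709.6762 = 1505.8402 m/s = 1.5058 km/s

1.5058 km/s


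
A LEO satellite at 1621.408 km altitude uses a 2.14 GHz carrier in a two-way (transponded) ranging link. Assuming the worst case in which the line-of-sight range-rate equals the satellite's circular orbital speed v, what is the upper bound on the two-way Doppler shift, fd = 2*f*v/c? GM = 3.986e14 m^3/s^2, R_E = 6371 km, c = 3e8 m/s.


r = 7.992408e+06 m
v = sqrt(mu/r) = 7062.0343 m/s (worst-case radial velocity)
f = 2.14 GHz = 2.14e+09 Hz
fd = 2*f*v/c = 2*2.14e+09*7062.0343/3.0e+08
fd = 100751.6897 Hz

100751.6897 Hz


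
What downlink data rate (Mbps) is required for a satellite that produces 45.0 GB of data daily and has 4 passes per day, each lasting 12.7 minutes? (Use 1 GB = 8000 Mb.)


total contact time = 4 * 12.7 * 60 = 3048.0000 s
data = 45.0 GB = 360000.0000 Mb
rate = 360000.0000 / 3048.0000 = 118.1102 Mbps

118.1102 Mbps


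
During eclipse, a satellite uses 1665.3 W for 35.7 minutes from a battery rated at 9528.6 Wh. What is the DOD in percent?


E_used = P * t / 60 = 1665.3 * 35.7 / 60 = 990.8535 Wh
DOD = E_used / E_total * 100 = 990.8535 / 9528.6 * 100
DOD = 10.3987 %

10.3987 %


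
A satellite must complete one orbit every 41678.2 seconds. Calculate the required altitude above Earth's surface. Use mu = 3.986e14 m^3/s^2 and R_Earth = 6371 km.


T = 41678.2 s
r = (mu*T^2/(4*pi^2))^(1/3) = (3.986e14 * 41678.2^2 / (4*pi^2))^(1/3)
r = 2.5981556e+07 m = 25981.5559 km
alt = r - R_E = 25981.5559 - 6371 = 19610.5559 km

19610.5559 km


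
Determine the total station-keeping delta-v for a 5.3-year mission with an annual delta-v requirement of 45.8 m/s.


dV = rate * years = 45.8 * 5.3
dV = 242.7400 m/s

242.7400 m/s


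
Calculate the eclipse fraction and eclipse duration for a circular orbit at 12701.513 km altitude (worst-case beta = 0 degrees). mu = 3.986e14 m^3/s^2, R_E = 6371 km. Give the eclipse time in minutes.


r = 19072.5130 km
T = 436.8897 min
Eclipse fraction = arcsin(R_E/r)/pi = arcsin(6371.0000/19072.5130)/pi
= arcsin(0.3340409)/pi = 0.1084124
Eclipse duration = 0.1084124 * 436.8897 = 47.3643 min

47.3643 minutes


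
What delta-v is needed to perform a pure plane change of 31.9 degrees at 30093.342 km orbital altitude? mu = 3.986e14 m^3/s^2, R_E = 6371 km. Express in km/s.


r = 36464.3420 km = 3.6464342e+07 m
V = sqrt(mu/r) = 3306.2406 m/s
di = 31.9 deg = 0.55676 rad
dV = 2*V*sin(di/2) = 2*3306.2406*sin(0.27838)
dV = 1817.0992 m/s = 1.8171 km/s

1.8171 km/s


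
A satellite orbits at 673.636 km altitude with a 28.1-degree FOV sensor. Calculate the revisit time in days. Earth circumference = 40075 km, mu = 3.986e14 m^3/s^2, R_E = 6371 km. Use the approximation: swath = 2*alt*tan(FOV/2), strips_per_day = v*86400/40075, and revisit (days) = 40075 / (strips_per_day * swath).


swath = 2*673.636*tan(0.2452188) = 337.1617 km
v = sqrt(mu/r) = 7522.1046 m/s = 7.5221 km/s
strips/day = v*86400/40075 = 7.5221*86400/40075 = 16.2173
coverage/day = strips * swath = 16.2173 * 337.1617 = 5467.8656 km
revisit = 40075 / 5467.8656 = 7.3292 days

7.3292 days


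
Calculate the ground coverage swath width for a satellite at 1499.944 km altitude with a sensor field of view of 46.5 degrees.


FOV = 46.5 deg = 0.8115781 rad
swath = 2 * alt * tan(FOV/2) = 2 * 1499.944 * tan(0.4057891)
swath = 2 * 1499.944 * 0.4296339
swath = 1288.8536 km

1288.8536 km


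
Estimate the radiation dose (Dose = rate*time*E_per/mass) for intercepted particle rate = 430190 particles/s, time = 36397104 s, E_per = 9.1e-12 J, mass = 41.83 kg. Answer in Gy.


Total energy deposited = rate * time * E_per
  = 430190 * 36397104 * 9.1e-12 = 142.4848 J
Dose = E_total / mass = 142.4848 / 41.83
Dose = 3.4063 Gy

3.4063 Gy


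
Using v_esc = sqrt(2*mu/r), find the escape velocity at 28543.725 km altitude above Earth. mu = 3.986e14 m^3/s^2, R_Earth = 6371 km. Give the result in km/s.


r = 6371.0 + 28543.725 = 34914.7250 km = 3.4914725e+07 m
v_esc = sqrt(2*mu/r) = sqrt(2*3.986e14 / 3.4914725e+07)
v_esc = 4778.3651 m/s = 4.7784 km/s

4.7784 km/s


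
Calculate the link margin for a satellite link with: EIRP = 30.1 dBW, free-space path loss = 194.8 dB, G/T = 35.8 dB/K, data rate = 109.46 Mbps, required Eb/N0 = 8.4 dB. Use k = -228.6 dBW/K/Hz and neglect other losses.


C/N0 = EIRP - FSPL + G/T - k = 30.1 - 194.8 + 35.8 - (-228.6)
C/N0 = 99.7000 dB-Hz
R_b = 109.46 Mbps = 1.0946e+08 bps -> 10*log10(R_b) = 80.3926 dB-Hz
Eb/N0 = C/N0 - 10*log10(R_b) = 99.7000 - 80.3926 = 19.3074 dB
Margin = Eb/N0 - Eb/N0_req = 19.3074 - 8.4 = 10.9074 dB (link closes)

10.9074 dB


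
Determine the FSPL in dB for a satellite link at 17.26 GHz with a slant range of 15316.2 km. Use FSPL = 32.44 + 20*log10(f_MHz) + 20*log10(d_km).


f = 17.26 GHz = 17260.0000 MHz
d = 15316.2 km
FSPL = 32.44 + 20*log10(17260.0000) + 20*log10(15316.2)
FSPL = 32.44 + 84.7408 + 83.7030
FSPL = 200.8838 dB

200.8838 dB


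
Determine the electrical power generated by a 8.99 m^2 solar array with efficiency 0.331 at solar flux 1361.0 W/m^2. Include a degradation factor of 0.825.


P = area * eta * S * degradation
P = 8.99 * 0.331 * 1361.0 * 0.825
P = 3341.1791 W

3341.1791 W


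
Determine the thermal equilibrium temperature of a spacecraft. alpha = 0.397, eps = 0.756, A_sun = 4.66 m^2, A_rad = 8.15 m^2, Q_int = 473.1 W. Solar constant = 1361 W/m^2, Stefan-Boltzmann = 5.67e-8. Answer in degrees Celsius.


Numerator = alpha*S*A_sun + Q_int = 0.397*1361*4.66 + 473.1 = 2990.9772 W
Denominator = eps*sigma*A_rad = 0.756*5.67e-8*8.15 = 3.4935138e-07 W/K^4
T^4 = 8.5615154e+09 K^4
T = 304.1849 K = 31.0349 C

31.0349 degrees Celsius


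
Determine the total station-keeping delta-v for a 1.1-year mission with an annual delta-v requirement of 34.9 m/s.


dV = rate * years = 34.9 * 1.1
dV = 38.3900 m/s

38.3900 m/s


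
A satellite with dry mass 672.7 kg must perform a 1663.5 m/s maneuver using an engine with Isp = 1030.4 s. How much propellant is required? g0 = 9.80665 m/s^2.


ve = Isp * g0 = 1030.4 * 9.80665 = 10104.772160 m/s
mass ratio = exp(dv/ve) = exp(1663.5/10104.772160) = 1.17895115
m_prop = m_dry * (mr - 1) = 672.7 * (1.17895115 - 1)
m_prop = 120.3804 kg

120.3804 kg


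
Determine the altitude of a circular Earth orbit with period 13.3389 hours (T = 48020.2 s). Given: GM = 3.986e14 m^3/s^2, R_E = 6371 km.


T = 48020.2 s
r = (mu*T^2/(4*pi^2))^(1/3) = (3.986e14 * 48020.2^2 / (4*pi^2))^(1/3)
r = 2.855454e+07 m = 28554.5396 km
alt = r - R_E = 28554.5396 - 6371 = 22183.5396 km

22183.5396 km


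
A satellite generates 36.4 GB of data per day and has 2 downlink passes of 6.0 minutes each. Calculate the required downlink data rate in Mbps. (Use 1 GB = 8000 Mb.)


total contact time = 2 * 6.0 * 60 = 720.0000 s
data = 36.4 GB = 291200.0000 Mb
rate = 291200.0000 / 720.0000 = 404.4444 Mbps

404.4444 Mbps


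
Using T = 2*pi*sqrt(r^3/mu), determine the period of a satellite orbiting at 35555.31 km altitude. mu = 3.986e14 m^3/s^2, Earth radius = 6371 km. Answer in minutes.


r = 41926.3100 km = 4.192631e+07 m
T = 2*pi*sqrt(r^3/mu) = 2*pi*sqrt(7.3698716e+22 / 3.986e14)
T = 85436.0543 s = 1423.9342 min

1423.9342 minutes


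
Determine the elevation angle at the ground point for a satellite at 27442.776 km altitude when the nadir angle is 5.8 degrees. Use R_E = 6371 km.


r = R_E + alt = 33813.7760 km
Law of sines in the satellite / Earth-center / ground-point triangle:
  sin(nadir)/R_E = sin(90 + el)/r  =>  cos(el) = (r/R_E)*sin(nadir)
cos(el) = (33813.7760 / 6371.0000) * sin(5.8 deg) = 0.5363514
el = arccos(0.5363514) = 57.5644 deg
(Earth-central angle = 90 - nadir - el = 26.6356 deg)

57.5644 degrees


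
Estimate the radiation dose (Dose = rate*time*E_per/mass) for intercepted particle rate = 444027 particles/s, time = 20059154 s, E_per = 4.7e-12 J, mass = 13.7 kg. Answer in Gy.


Total energy deposited = rate * time * E_per
  = 444027 * 20059154 * 4.7e-12 = 41.8620 J
Dose = E_total / mass = 41.8620 / 13.7
Dose = 3.0556 Gy

3.0556 Gy


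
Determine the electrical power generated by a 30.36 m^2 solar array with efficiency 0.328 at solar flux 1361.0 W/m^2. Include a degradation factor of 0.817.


P = area * eta * S * degradation
P = 30.36 * 0.328 * 1361.0 * 0.817
P = 11072.7576 W

11072.7576 W


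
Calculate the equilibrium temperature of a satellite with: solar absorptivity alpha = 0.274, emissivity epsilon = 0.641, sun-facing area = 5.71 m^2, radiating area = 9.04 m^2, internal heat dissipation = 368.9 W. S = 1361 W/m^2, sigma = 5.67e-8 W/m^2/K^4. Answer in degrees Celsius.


Numerator = alpha*S*A_sun + Q_int = 0.274*1361*5.71 + 368.9 = 2498.2389 W
Denominator = eps*sigma*A_rad = 0.641*5.67e-8*9.04 = 3.2855609e-07 W/K^4
T^4 = 7.6036909e+09 K^4
T = 295.2950 K = 22.1450 C

22.1450 degrees Celsius


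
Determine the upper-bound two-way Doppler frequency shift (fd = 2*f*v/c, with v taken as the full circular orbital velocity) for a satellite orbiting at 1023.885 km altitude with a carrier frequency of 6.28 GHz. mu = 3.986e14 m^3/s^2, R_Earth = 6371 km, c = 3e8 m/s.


r = 7.394885e+06 m
v = sqrt(mu/r) = 7341.8065 m/s (worst-case radial velocity)
f = 6.28 GHz = 6.28e+09 Hz
fd = 2*f*v/c = 2*6.28e+09*7341.8065/3.0e+08
fd = 307376.9660 Hz

307376.9660 Hz


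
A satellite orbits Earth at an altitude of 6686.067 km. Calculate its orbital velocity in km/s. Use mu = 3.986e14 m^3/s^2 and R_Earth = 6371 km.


r = R_E + alt = 6371.0 + 6686.067 = 13057.0670 km = 1.3057067e+07 m
v = sqrt(mu/r) = sqrt(3.986e14 / 1.3057067e+07) = 5525.1724 m/s = 5.5252 km/s

5.5252 km/s


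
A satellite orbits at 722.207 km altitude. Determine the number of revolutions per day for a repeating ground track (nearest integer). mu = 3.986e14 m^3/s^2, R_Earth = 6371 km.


r = 7.093207e+06 m
T = 2*pi*sqrt(r^3/mu) = 5945.3191 s = 99.0887 min
revs/day = 1440 / 99.0887 = 14.5324
Rounded: 15 revolutions per day

15 revolutions per day


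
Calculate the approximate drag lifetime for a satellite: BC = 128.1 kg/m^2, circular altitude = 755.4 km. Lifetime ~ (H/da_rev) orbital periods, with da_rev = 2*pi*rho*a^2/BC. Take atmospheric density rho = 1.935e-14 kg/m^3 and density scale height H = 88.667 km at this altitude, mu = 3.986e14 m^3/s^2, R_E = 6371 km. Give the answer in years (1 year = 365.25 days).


a = R_E + alt = 7126.4000 km = 7.1264e+06 m
da_rev = 2*pi*rho*a^2/BC = 2*pi*1.935e-14*(7.1264e+06)^2/128.1 = 0.0482005616 m per revolution
N = H/da_rev = 88667.0000 m / 0.0482005616 m = 1.8395429e+06 revolutions
P = 2*pi*sqrt(a^3/mu) = 5987.1000 s
lifetime = N*P = 1.8395429e+06 * 5987.1000 = 1.1013527e+10 s = 127471.3800 days
years = 127471.3800 / 365.25 = 348.9976 years

348.9976 years


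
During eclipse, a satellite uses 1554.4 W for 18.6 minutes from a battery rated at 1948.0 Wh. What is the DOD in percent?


E_used = P * t / 60 = 1554.4 * 18.6 / 60 = 481.8640 Wh
DOD = E_used / E_total * 100 = 481.8640 / 1948.0 * 100
DOD = 24.7363 %

24.7363 %


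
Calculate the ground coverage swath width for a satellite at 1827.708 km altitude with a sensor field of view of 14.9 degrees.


FOV = 14.9 deg = 0.2600541 rad
swath = 2 * alt * tan(FOV/2) = 2 * 1827.708 * tan(0.130027)
swath = 2 * 1827.708 * 0.1307648
swath = 477.9998 km

477.9998 km


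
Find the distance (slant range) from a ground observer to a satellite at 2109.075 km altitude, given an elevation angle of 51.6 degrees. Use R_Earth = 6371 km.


h = 2109.075 km, el = 51.6 deg
d = -R_E*sin(el) + sqrt((R_E*sin(el))^2 + 2*R_E*h + h^2)
d = -6371.0000*sin(0.9005899) + sqrt((6371.0000*0.7836935)^2 + 2*6371.0000*2109.075 + 2109.075^2)
d = 2507.1684 km

2507.1684 km


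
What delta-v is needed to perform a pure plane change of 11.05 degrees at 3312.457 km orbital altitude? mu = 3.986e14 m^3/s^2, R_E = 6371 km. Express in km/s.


r = 9683.4570 km = 9.683457e+06 m
V = sqrt(mu/r) = 6415.8386 m/s
di = 11.05 deg = 0.1928589 rad
dV = 2*V*sin(di/2) = 2*6415.8386*sin(0.09642944)
dV = 1235.4347 m/s = 1.2354 km/s

1.2354 km/s


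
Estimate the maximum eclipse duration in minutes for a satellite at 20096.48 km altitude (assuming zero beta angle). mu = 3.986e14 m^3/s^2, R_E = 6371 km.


r = 26467.4800 km
T = 714.2148 min
Eclipse fraction = arcsin(R_E/r)/pi = arcsin(6371.0000/26467.4800)/pi
= arcsin(0.2407105)/pi = 0.07738043
Eclipse duration = 0.07738043 * 714.2148 = 55.2663 min

55.2663 minutes


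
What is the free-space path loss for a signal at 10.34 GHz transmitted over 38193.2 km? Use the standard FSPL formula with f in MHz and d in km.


f = 10.34 GHz = 10340.0000 MHz
d = 38193.2 km
FSPL = 32.44 + 20*log10(10340.0000) + 20*log10(38193.2)
FSPL = 32.44 + 80.2904 + 91.6397
FSPL = 204.3701 dB

204.3701 dB


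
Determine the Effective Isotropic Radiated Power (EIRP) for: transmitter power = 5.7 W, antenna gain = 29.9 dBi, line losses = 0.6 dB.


Pt = 5.7 W = 7.5587 dBW
EIRP = Pt_dBW + Gt - losses = 7.5587 + 29.9 - 0.6 = 36.8587 dBW

36.8587 dBW


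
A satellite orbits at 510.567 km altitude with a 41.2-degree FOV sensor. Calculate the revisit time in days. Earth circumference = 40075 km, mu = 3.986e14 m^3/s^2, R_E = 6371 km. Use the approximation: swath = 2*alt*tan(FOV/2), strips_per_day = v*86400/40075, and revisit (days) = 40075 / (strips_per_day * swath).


swath = 2*510.567*tan(0.3595378) = 383.8190 km
v = sqrt(mu/r) = 7610.7065 m/s = 7.6107 km/s
strips/day = v*86400/40075 = 7.6107*86400/40075 = 16.4084
coverage/day = strips * swath = 16.4084 * 383.8190 = 6297.8411 km
revisit = 40075 / 6297.8411 = 6.3633 days

6.3633 days


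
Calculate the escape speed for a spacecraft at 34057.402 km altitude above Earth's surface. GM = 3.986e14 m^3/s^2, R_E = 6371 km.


r = 6371.0 + 34057.402 = 40428.4020 km = 4.0428402e+07 m
v_esc = sqrt(2*mu/r) = sqrt(2*3.986e14 / 4.0428402e+07)
v_esc = 4440.5867 m/s = 4.4406 km/s

4.4406 km/s


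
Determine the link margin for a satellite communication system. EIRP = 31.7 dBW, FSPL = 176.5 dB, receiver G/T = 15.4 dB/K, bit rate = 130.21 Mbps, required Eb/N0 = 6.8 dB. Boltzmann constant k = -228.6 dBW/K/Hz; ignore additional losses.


C/N0 = EIRP - FSPL + G/T - k = 31.7 - 176.5 + 15.4 - (-228.6)
C/N0 = 99.2000 dB-Hz
R_b = 130.21 Mbps = 1.3021e+08 bps -> 10*log10(R_b) = 81.1464 dB-Hz
Eb/N0 = C/N0 - 10*log10(R_b) = 99.2000 - 81.1464 = 18.0536 dB
Margin = Eb/N0 - Eb/N0_req = 18.0536 - 6.8 = 11.2536 dB (link closes)

11.2536 dB
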